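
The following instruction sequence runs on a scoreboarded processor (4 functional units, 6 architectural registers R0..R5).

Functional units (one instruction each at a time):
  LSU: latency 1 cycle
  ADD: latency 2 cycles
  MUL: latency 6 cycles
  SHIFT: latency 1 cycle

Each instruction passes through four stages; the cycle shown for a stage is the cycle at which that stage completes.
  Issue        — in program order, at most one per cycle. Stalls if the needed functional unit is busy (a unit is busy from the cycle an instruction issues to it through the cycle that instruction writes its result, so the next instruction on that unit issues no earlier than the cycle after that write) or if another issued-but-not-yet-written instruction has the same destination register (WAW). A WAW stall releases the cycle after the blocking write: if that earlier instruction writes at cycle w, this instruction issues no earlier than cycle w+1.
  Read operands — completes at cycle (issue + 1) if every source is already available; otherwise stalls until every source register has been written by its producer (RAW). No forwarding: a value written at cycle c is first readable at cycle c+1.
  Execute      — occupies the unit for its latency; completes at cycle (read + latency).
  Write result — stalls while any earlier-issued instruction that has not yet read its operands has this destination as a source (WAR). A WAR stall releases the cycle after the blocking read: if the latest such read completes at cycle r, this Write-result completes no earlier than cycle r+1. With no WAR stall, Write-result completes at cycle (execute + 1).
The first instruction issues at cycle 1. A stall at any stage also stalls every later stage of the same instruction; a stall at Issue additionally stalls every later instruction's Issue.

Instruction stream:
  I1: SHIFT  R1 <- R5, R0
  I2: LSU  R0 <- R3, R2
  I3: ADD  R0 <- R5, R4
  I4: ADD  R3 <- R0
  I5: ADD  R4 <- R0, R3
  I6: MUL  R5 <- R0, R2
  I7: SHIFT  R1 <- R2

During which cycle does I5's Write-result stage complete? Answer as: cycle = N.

t=1  I1 issues→SHIFT
t=2  I1 reads | I2 issues→LSU
t=3  I1 exec-done | I2 reads
t=4  I1 writes R1 | I2 exec-done
t=5  I2 writes R0
t=6  I3 issues→ADD
t=7  I3 reads
t=9  I3 exec-done
t=10  I3 writes R0
t=11  I4 issues→ADD
t=12  I4 reads
t=14  I4 exec-done
t=15  I4 writes R3
t=16  I5 issues→ADD
t=17  I5 reads | I6 issues→MUL
t=18  I6 reads | I7 issues→SHIFT
t=19  I5 exec-done | I7 reads
t=20  I5 writes R4 | I7 exec-done
t=21  I7 writes R1
t=24  I6 exec-done
t=25  I6 writes R5

cycle = 20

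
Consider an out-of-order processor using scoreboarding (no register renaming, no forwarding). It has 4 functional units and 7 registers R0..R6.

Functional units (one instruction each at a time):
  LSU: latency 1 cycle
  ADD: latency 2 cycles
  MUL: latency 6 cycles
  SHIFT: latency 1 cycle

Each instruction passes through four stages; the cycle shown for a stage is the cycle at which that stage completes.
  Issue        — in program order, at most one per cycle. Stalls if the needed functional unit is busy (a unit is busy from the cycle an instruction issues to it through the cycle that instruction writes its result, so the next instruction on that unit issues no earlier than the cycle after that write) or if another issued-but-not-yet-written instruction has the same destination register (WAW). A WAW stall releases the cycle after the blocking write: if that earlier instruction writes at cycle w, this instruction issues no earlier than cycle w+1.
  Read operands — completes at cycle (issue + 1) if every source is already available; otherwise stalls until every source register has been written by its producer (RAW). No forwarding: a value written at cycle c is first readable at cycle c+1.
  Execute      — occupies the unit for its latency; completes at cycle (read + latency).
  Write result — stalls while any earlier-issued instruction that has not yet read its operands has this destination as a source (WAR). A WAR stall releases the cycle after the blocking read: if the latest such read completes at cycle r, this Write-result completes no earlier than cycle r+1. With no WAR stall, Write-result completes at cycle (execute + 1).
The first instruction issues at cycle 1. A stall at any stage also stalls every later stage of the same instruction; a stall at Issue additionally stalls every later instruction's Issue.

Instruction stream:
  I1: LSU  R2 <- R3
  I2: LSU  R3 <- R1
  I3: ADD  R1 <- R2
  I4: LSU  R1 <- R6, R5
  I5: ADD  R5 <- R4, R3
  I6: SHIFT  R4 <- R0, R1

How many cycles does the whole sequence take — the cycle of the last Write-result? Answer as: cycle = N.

[1] I1 dispatched to LSU
[2] I1 operands ready
[3] I1 complete
[4] R2←I1
[5] I2 dispatched to LSU
[6] I2 operands ready, I3 dispatched to ADD
[7] I2 complete, I3 operands ready
[8] R3←I2
[9] I3 complete
[10] R1←I3
[11] I4 dispatched to LSU
[12] I4 operands ready, I5 dispatched to ADD
[13] I4 complete, I5 operands ready, I6 dispatched to SHIFT
[14] R1←I4
[15] I5 complete, I6 operands ready
[16] R5←I5, I6 complete
[17] R4←I6

cycle = 17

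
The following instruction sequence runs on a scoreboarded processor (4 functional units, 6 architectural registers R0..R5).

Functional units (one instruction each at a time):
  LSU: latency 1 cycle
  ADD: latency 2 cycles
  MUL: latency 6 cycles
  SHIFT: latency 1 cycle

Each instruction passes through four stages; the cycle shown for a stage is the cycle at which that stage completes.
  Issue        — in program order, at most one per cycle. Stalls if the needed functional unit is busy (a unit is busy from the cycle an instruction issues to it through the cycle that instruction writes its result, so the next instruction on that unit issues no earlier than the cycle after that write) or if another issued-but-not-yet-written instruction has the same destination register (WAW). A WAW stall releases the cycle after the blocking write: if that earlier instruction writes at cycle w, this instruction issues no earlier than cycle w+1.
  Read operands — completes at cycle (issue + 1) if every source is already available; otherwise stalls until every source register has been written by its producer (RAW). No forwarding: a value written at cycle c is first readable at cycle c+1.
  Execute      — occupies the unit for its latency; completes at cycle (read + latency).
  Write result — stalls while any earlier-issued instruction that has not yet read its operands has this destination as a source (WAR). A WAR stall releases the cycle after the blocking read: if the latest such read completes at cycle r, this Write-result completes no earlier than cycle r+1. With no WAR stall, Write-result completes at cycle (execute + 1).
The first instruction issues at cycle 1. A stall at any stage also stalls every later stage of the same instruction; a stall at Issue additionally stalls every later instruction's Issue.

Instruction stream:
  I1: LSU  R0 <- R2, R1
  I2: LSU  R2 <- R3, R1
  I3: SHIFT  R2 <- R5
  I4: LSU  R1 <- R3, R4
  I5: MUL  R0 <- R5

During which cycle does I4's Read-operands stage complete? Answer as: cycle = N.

t=1  I1 dispatched to LSU
t=2  I1 operands ready
t=3  I1 complete
t=4  R0←I1
t=5  I2 dispatched to LSU
t=6  I2 operands ready
t=7  I2 complete
t=8  R2←I2
t=9  I3 dispatched to SHIFT
t=10  I3 operands ready | I4 dispatched to LSU
t=11  I3 complete | I4 operands ready | I5 dispatched to MUL
t=12  R2←I3 | I4 complete | I5 operands ready
t=13  R1←I4
t=18  I5 complete
t=19  R0←I5

cycle = 11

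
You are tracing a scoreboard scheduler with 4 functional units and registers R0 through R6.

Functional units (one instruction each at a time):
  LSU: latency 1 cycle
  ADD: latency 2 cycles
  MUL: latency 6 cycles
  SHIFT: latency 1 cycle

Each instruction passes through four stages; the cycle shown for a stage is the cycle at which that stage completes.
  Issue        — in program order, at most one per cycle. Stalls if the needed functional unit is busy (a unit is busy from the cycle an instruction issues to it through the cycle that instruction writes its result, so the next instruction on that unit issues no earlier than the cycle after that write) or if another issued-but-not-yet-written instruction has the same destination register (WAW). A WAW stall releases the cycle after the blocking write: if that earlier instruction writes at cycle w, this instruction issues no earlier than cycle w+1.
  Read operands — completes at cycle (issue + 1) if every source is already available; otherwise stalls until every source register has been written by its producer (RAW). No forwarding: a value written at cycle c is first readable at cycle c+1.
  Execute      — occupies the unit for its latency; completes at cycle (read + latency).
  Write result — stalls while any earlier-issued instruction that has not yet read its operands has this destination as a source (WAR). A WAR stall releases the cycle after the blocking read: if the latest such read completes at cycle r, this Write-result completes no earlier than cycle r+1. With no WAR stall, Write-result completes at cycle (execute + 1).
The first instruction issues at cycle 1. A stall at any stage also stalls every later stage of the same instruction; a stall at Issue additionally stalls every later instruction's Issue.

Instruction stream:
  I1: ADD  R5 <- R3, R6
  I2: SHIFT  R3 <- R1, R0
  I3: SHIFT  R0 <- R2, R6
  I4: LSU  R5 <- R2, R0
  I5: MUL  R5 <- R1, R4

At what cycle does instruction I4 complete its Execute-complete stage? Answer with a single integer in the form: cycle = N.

cycle = 11

I1: IS=1 RO=2 EX=4 WR=5
I2: IS=2 RO=3 EX=4 WR=5
I3: IS=6 RO=7 EX=8 WR=9  [struct: SHIFT busy until I2 writes@5]
I4: IS=7 RO=10 EX=11 WR=12  [RAW R0: wait I3 write@9]
I5: IS=13 RO=14 EX=20 WR=21  [WAW R5: wait I4 write@12]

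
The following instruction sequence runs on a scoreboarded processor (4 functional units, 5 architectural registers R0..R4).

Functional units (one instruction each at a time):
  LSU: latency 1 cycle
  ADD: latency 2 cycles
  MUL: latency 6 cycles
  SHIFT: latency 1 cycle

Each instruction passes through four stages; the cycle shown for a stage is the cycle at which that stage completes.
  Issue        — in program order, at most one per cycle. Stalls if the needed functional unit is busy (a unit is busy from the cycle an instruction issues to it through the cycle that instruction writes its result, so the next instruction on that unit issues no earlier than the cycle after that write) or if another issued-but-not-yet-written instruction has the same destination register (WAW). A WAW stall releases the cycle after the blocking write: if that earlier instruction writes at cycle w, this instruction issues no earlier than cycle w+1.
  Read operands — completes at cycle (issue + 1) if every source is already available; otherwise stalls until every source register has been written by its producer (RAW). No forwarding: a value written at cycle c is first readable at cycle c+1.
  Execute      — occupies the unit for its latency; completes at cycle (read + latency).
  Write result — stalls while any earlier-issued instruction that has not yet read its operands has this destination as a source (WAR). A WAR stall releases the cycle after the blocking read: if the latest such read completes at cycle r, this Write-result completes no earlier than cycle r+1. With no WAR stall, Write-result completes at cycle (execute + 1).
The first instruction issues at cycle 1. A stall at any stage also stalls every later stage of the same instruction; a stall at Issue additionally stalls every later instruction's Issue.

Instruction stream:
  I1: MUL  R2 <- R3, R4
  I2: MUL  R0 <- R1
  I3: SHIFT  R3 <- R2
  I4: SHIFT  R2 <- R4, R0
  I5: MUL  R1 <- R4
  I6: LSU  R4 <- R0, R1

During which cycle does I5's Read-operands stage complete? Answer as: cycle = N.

I1: IS=1 RO=2 EX=8 WR=9
I2: IS=10 RO=11 EX=17 WR=18  [struct: MUL busy until I1 writes@9]
I3: IS=11 RO=12 EX=13 WR=14
I4: IS=15 RO=19 EX=20 WR=21  [struct: SHIFT busy until I3 writes@14; RAW R0: wait I2 write@18]
I5: IS=19 RO=20 EX=26 WR=27  [struct: MUL busy until I2 writes@18]
I6: IS=20 RO=28 EX=29 WR=30  [RAW R1: wait I5 write@27]

cycle = 20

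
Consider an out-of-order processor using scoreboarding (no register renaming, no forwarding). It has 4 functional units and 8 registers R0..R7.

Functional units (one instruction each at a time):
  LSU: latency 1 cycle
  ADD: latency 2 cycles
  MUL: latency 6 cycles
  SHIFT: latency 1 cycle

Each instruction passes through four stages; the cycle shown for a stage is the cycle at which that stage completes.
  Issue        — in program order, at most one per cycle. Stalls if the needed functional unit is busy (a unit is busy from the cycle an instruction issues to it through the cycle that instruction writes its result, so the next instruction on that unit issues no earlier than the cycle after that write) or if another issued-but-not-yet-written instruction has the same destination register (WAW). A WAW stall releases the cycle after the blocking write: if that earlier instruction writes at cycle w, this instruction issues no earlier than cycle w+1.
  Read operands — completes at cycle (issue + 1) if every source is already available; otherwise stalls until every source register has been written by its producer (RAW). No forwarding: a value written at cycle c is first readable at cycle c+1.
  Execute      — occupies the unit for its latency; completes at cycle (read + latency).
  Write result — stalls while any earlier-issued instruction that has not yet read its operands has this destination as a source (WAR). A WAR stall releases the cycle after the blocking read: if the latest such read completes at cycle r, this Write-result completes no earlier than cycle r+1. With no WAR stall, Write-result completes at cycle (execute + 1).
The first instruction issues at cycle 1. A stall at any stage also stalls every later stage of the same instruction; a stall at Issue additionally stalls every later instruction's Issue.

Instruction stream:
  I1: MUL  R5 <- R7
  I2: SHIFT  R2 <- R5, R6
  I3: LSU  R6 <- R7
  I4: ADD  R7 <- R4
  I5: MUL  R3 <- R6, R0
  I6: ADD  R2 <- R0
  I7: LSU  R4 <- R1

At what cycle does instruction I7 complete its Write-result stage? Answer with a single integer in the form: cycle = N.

c1: I1 issues→MUL
c2: I1 reads; I2 issues→SHIFT
c3: I3 issues→LSU
c4: I3 reads; I4 issues→ADD
c5: I3 exec-done; I4 reads
c7: I4 exec-done
c8: I1 exec-done; I4 writes R7
c9: I1 writes R5
c10: I2 reads; I5 issues→MUL
c11: I2 exec-done; I3 writes R6
c12: I2 writes R2; I5 reads
c13: I6 issues→ADD
c14: I6 reads; I7 issues→LSU
c15: I7 reads
c16: I6 exec-done; I7 exec-done
c17: I6 writes R2; I7 writes R4
c18: I5 exec-done
c19: I5 writes R3

cycle = 17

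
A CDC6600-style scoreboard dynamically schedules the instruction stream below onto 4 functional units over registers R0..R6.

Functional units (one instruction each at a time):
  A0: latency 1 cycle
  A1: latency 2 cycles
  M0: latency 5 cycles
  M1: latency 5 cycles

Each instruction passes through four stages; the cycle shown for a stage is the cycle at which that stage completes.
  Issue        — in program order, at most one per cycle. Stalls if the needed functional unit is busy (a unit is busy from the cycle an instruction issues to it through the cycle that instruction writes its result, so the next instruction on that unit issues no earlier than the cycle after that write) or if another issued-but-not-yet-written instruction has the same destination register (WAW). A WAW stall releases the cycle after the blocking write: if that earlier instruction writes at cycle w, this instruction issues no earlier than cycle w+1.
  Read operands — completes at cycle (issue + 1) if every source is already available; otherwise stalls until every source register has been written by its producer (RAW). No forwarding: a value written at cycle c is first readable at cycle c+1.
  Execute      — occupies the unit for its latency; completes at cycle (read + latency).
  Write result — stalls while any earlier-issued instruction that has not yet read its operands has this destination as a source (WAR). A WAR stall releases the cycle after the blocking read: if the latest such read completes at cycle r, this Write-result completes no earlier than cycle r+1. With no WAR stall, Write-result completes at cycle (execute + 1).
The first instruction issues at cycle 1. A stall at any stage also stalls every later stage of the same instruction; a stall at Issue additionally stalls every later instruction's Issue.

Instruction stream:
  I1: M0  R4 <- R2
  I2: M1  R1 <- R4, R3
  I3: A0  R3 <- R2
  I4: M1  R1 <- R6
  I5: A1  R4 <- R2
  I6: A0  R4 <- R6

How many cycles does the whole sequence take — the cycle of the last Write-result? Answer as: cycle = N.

cycle = 25

I1  is:1  ro:2  ex:7  wr:8
I2  is:2  ro:9  ex:14  wr:15  — RAW R4: wait I1 write@8
I3  is:3  ro:4  ex:5  wr:10  — WAR R3: wait I2 read@9
I4  is:16  ro:17  ex:22  wr:23  — struct: M1 busy until I2 writes@15
I5  is:17  ro:18  ex:20  wr:21
I6  is:22  ro:23  ex:24  wr:25  — WAW R4: wait I5 write@21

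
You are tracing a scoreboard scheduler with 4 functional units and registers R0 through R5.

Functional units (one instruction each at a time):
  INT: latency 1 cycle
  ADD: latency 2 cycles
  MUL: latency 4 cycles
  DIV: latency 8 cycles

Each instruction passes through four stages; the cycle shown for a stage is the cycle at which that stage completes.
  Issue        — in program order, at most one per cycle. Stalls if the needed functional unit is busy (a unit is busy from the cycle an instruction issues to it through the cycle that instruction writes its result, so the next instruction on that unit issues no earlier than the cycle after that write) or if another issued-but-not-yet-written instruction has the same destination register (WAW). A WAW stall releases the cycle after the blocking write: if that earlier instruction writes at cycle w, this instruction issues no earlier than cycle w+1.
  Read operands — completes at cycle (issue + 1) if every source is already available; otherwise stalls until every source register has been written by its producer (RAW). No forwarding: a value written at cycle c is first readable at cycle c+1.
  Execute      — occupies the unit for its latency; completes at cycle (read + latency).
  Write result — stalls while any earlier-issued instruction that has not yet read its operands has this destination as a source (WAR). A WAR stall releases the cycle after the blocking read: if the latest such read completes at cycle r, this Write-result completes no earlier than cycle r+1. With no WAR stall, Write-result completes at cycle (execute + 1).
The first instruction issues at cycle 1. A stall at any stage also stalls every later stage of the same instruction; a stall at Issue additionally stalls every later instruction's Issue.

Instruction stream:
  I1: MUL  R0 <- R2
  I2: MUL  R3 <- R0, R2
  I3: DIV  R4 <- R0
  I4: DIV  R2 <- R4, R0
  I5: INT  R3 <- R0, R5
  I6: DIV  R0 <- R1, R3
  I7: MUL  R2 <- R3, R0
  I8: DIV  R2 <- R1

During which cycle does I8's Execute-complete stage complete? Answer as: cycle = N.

cycle = 57

I1  is:1  ro:2  ex:6  wr:7
I2  is:8  ro:9  ex:13  wr:14  — struct: MUL busy until I1 writes@7
I3  is:9  ro:10  ex:18  wr:19
I4  is:20  ro:21  ex:29  wr:30  — struct: DIV busy until I3 writes@19
I5  is:21  ro:22  ex:23  wr:24
I6  is:31  ro:32  ex:40  wr:41  — struct: DIV busy until I4 writes@30
I7  is:32  ro:42  ex:46  wr:47  — RAW R0: wait I6 write@41
I8  is:48  ro:49  ex:57  wr:58  — WAW R2: wait I7 write@47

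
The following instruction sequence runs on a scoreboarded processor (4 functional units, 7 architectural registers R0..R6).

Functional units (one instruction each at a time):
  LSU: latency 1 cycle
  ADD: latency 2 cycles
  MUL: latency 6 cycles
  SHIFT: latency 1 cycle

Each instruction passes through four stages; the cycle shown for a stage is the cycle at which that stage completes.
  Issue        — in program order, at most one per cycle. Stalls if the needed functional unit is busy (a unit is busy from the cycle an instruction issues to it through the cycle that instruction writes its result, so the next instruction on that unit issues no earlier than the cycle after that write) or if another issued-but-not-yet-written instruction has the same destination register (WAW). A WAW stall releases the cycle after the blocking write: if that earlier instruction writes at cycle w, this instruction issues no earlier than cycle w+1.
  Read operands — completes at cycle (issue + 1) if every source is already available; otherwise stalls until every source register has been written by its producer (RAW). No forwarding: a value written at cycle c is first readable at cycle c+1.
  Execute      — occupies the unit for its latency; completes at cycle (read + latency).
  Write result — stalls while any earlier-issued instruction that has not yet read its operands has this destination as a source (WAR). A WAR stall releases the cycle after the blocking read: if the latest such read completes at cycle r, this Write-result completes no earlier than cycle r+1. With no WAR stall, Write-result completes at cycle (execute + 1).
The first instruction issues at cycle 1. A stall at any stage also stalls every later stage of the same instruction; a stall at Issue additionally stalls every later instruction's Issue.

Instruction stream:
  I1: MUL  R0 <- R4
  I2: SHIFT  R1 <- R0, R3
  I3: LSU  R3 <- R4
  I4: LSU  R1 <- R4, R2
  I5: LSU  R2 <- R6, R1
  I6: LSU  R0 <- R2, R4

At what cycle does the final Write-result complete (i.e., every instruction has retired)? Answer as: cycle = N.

cycle = 24

[I1] 1/2/8/9
[I2] 2/10/11/12  (RAW R0: wait I1 write@9)
[I3] 3/4/5/11  (WAR R3: wait I2 read@10)
[I4] 13/14/15/16  (WAW R1: wait I2 write@12)
[I5] 17/18/19/20  (struct: LSU busy until I4 writes@16)
[I6] 21/22/23/24  (struct: LSU busy until I5 writes@20)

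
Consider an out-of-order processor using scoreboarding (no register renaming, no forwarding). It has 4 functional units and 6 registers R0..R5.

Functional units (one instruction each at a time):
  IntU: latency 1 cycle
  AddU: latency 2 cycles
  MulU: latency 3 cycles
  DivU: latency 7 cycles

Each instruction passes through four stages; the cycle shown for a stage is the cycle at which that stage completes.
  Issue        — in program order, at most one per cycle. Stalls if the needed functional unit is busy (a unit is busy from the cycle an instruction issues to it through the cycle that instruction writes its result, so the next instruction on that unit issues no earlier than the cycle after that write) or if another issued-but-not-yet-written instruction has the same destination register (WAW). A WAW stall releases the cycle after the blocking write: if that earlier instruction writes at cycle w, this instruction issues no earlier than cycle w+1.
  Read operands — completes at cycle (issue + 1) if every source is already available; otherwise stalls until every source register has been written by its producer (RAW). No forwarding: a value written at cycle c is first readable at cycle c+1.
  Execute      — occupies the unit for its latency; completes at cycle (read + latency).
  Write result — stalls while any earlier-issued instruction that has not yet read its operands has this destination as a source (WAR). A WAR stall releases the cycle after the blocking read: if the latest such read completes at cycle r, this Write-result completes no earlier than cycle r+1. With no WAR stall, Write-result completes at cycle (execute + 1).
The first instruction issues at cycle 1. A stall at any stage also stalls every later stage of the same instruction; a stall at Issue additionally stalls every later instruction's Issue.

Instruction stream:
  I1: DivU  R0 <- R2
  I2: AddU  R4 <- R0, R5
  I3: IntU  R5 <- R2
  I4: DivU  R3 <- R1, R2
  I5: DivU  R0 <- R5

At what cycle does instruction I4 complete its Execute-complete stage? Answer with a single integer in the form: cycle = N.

cycle 1: I1 issues→DivU
cycle 2: I1 reads, I2 issues→AddU
cycle 3: I3 issues→IntU
cycle 4: I3 reads
cycle 5: I3 exec-done
cycle 9: I1 exec-done
cycle 10: I1 writes R0
cycle 11: I2 reads, I4 issues→DivU
cycle 12: I3 writes R5, I4 reads
cycle 13: I2 exec-done
cycle 14: I2 writes R4
cycle 19: I4 exec-done
cycle 20: I4 writes R3
cycle 21: I5 issues→DivU
cycle 22: I5 reads
cycle 29: I5 exec-done
cycle 30: I5 writes R0

cycle = 19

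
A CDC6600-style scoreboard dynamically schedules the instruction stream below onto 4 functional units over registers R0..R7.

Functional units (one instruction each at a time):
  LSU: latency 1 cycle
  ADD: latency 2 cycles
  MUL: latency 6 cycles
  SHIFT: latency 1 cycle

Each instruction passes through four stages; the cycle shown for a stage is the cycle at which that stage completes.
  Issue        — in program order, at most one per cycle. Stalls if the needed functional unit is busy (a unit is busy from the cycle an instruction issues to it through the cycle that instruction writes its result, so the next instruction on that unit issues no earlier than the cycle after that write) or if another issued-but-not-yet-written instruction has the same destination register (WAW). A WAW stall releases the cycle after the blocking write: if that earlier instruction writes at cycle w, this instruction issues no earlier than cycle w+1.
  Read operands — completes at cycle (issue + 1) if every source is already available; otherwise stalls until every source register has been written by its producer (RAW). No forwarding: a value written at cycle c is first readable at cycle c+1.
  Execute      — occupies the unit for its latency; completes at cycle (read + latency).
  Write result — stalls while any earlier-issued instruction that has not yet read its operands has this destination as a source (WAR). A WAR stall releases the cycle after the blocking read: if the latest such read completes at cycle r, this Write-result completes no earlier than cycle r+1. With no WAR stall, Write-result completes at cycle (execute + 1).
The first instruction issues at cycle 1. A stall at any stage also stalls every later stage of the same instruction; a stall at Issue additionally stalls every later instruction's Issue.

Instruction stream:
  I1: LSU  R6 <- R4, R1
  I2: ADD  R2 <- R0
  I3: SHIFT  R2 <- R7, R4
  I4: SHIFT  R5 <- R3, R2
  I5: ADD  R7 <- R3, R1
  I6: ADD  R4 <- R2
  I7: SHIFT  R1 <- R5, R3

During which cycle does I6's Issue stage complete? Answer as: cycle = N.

cycle = 17

[I1] 1/2/3/4
[I2] 2/3/5/6
[I3] 7/8/9/10  (WAW R2: wait I2 write@6)
[I4] 11/12/13/14  (struct: SHIFT busy until I3 writes@10)
[I5] 12/13/15/16
[I6] 17/18/20/21  (struct: ADD busy until I5 writes@16)
[I7] 18/19/20/21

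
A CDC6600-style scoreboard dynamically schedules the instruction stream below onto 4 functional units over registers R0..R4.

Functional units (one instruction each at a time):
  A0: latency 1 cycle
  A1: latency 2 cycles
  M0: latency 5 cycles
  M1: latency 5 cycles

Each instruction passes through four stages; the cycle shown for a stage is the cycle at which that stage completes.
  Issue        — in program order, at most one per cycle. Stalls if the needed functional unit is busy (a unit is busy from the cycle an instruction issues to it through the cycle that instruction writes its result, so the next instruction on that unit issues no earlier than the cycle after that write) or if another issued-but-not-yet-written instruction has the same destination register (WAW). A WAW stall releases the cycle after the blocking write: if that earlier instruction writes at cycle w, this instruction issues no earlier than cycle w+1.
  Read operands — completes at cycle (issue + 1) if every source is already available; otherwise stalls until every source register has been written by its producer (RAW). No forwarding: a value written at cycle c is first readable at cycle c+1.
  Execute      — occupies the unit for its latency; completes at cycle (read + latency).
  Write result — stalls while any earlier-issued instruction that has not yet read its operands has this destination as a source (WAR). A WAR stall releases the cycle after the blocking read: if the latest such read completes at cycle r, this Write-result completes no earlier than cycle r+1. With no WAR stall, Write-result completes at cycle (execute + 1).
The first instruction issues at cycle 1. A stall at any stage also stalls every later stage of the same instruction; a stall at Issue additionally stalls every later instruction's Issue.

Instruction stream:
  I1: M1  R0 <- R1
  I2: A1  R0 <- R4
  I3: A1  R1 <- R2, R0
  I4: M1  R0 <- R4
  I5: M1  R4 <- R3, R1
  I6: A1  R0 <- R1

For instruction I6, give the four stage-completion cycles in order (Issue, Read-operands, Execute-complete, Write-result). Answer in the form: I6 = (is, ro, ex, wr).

I6 = (24, 25, 27, 28)

I1: IS=1 RO=2 EX=7 WR=8
I2: IS=9 RO=10 EX=12 WR=13  [WAW R0: wait I1 write@8]
I3: IS=14 RO=15 EX=17 WR=18  [struct: A1 busy until I2 writes@13]
I4: IS=15 RO=16 EX=21 WR=22
I5: IS=23 RO=24 EX=29 WR=30  [struct: M1 busy until I4 writes@22]
I6: IS=24 RO=25 EX=27 WR=28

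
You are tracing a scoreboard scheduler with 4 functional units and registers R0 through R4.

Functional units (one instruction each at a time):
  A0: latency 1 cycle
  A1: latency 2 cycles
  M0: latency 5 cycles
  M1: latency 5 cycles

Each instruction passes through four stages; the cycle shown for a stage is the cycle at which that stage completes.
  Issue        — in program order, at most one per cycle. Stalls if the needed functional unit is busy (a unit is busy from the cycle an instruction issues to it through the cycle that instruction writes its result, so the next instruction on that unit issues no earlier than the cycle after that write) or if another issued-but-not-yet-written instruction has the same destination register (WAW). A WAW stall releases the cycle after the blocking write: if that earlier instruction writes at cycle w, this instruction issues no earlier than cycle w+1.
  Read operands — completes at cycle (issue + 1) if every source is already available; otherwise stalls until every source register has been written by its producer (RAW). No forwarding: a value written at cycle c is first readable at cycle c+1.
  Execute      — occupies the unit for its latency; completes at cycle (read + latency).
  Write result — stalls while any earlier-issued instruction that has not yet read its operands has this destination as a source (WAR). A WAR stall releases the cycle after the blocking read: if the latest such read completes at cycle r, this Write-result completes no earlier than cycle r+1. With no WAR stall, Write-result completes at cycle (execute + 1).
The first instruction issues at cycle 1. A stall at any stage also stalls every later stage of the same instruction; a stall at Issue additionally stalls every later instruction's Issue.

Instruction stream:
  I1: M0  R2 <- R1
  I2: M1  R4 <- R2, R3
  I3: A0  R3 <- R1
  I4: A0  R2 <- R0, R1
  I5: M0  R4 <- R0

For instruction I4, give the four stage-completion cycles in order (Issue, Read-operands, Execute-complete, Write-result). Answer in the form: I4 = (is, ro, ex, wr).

[1] I1→M0
[2] I1 RO | I2→M1
[3] I3→A0
[4] I3 RO
[5] I3 EX
[7] I1 EX
[8] I1 WR R2
[9] I2 RO
[10] I3 WR R3
[11] I4→A0
[12] I4 RO
[13] I4 EX
[14] I2 EX | I4 WR R2
[15] I2 WR R4
[16] I5→M0
[17] I5 RO
[22] I5 EX
[23] I5 WR R4

I4 = (11, 12, 13, 14)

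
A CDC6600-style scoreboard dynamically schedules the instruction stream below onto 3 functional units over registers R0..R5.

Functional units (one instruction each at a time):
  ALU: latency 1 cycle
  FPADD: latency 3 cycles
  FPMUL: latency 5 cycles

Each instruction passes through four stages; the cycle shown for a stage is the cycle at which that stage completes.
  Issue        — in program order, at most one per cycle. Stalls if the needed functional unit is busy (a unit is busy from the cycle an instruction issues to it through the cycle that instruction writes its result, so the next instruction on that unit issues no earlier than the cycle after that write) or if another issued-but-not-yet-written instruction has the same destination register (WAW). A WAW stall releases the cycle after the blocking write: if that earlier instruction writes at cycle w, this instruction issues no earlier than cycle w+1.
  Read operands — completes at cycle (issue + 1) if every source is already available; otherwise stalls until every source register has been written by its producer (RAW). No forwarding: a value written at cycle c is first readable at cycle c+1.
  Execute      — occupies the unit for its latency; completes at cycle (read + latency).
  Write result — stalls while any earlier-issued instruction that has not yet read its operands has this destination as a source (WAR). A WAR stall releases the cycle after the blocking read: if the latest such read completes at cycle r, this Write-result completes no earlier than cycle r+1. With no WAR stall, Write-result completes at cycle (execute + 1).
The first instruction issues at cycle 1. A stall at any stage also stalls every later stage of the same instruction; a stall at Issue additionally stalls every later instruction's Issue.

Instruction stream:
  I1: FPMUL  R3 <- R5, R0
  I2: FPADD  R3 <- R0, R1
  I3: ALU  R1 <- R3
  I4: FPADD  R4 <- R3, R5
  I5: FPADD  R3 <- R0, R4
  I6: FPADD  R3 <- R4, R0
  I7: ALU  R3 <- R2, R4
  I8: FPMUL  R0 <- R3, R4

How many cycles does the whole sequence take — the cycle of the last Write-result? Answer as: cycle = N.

cycle = 43

t=1  I1 dispatched to FPMUL
t=2  I1 operands ready
t=7  I1 complete
t=8  R3←I1
t=9  I2 dispatched to FPADD
t=10  I2 operands ready; I3 dispatched to ALU
t=13  I2 complete
t=14  R3←I2
t=15  I3 operands ready; I4 dispatched to FPADD
t=16  I3 complete; I4 operands ready
t=17  R1←I3
t=19  I4 complete
t=20  R4←I4
t=21  I5 dispatched to FPADD
t=22  I5 operands ready
t=25  I5 complete
t=26  R3←I5
t=27  I6 dispatched to FPADD
t=28  I6 operands ready
t=31  I6 complete
t=32  R3←I6
t=33  I7 dispatched to ALU
t=34  I7 operands ready; I8 dispatched to FPMUL
t=35  I7 complete
t=36  R3←I7
t=37  I8 operands ready
t=42  I8 complete
t=43  R0←I8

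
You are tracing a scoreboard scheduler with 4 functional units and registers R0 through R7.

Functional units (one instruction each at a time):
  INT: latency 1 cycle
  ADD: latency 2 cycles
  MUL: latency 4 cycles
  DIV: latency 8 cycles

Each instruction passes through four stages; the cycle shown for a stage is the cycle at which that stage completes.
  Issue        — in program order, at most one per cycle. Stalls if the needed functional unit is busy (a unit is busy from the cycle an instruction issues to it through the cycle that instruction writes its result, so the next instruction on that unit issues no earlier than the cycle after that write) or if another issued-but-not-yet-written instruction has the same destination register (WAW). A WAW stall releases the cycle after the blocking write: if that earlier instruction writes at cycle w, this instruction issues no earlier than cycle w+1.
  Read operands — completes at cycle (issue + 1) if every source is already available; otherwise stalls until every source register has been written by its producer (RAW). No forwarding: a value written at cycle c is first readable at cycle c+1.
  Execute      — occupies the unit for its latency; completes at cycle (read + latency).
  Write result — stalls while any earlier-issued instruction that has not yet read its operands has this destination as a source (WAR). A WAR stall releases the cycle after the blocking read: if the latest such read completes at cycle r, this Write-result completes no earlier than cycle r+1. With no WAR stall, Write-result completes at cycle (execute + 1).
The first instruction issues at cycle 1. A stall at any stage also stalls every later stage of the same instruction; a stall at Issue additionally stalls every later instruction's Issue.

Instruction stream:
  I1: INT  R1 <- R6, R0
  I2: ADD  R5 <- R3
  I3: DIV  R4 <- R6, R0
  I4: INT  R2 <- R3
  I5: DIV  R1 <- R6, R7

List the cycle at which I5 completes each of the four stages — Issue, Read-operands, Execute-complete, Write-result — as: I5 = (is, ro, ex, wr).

I5 = (14, 15, 23, 24)

t=1  I1 dispatched to INT
t=2  I1 operands ready; I2 dispatched to ADD
t=3  I1 complete; I2 operands ready; I3 dispatched to DIV
t=4  R1←I1; I3 operands ready
t=5  I2 complete; I4 dispatched to INT
t=6  R5←I2; I4 operands ready
t=7  I4 complete
t=8  R2←I4
t=12  I3 complete
t=13  R4←I3
t=14  I5 dispatched to DIV
t=15  I5 operands ready
t=23  I5 complete
t=24  R1←I5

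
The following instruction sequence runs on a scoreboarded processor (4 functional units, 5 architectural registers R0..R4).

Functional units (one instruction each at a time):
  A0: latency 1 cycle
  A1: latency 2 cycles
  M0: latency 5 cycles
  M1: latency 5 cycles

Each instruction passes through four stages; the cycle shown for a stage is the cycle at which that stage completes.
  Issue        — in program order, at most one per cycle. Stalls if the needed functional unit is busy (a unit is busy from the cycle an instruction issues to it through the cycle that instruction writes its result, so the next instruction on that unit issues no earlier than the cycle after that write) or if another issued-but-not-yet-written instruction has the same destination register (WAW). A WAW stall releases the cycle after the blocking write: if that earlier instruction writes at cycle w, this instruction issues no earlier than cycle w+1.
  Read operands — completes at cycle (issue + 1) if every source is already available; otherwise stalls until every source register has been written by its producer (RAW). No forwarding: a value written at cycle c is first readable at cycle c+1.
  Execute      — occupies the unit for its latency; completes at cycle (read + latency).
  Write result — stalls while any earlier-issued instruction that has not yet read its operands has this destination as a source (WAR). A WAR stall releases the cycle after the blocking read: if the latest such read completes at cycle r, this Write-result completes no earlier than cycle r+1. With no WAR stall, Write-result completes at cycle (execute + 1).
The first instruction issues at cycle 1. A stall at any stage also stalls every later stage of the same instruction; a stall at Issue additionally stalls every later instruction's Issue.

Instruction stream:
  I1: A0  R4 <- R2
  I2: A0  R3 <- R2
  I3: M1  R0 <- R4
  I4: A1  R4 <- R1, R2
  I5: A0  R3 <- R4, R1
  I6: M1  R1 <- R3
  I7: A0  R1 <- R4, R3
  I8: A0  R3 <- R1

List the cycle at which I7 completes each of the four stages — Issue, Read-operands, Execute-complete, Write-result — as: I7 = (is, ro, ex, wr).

I1  is:1  ro:2  ex:3  wr:4
I2  is:5  ro:6  ex:7  wr:8  — struct: A0 busy until I1 writes@4
I3  is:6  ro:7  ex:12  wr:13
I4  is:7  ro:8  ex:10  wr:11
I5  is:9  ro:12  ex:13  wr:14  — struct: A0 busy until I2 writes@8, RAW R4: wait I4 write@11
I6  is:14  ro:15  ex:20  wr:21  — struct: M1 busy until I3 writes@13
I7  is:22  ro:23  ex:24  wr:25  — WAW R1: wait I6 write@21
I8  is:26  ro:27  ex:28  wr:29  — struct: A0 busy until I7 writes@25

I7 = (22, 23, 24, 25)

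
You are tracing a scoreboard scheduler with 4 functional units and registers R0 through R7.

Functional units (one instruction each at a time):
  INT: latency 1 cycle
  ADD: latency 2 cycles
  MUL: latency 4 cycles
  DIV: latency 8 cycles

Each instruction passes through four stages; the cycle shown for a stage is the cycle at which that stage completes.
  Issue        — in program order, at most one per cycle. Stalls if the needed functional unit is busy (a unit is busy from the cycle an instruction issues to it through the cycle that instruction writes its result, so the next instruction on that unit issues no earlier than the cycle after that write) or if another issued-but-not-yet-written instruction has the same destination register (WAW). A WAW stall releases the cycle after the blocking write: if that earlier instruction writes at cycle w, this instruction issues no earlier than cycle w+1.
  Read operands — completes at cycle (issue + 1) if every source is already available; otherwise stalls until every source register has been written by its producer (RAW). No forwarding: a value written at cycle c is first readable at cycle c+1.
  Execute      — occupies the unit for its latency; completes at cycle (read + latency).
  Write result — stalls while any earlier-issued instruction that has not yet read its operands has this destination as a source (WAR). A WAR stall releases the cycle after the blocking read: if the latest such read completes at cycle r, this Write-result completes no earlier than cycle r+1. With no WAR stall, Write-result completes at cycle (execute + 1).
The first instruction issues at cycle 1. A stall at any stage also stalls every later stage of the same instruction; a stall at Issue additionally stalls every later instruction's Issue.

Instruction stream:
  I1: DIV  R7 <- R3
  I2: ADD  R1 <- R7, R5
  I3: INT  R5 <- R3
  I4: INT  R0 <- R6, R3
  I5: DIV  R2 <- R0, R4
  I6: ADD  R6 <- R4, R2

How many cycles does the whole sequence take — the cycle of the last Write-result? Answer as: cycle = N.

cycle = 31

c1: I1 dispatched to DIV
c2: I1 operands ready · I2 dispatched to ADD
c3: I3 dispatched to INT
c4: I3 operands ready
c5: I3 complete
c10: I1 complete
c11: R7←I1
c12: I2 operands ready
c13: R5←I3
c14: I2 complete · I4 dispatched to INT
c15: R1←I2 · I4 operands ready · I5 dispatched to DIV
c16: I4 complete · I6 dispatched to ADD
c17: R0←I4
c18: I5 operands ready
c26: I5 complete
c27: R2←I5
c28: I6 operands ready
c30: I6 complete
c31: R6←I6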